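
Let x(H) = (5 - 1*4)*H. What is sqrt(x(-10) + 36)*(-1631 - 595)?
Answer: -2226*sqrt(26) ≈ -11350.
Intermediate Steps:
x(H) = H (x(H) = (5 - 4)*H = 1*H = H)
sqrt(x(-10) + 36)*(-1631 - 595) = sqrt(-10 + 36)*(-1631 - 595) = sqrt(26)*(-2226) = -2226*sqrt(26)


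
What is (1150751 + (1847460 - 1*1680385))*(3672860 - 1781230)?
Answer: 2492839196380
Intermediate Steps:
(1150751 + (1847460 - 1*1680385))*(3672860 - 1781230) = (1150751 + (1847460 - 1680385))*1891630 = (1150751 + 167075)*1891630 = 1317826*1891630 = 2492839196380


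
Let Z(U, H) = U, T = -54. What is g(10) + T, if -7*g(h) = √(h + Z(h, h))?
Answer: -54 - 2*√5/7 ≈ -54.639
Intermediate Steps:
g(h) = -√2*√h/7 (g(h) = -√(h + h)/7 = -√2*√h/7)
g(10) + T = -√2*√10/7 - 54 = -2*√5/7 - 54 = -54 - 2*√5/7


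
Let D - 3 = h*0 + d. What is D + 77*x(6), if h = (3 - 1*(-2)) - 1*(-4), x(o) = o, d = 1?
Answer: 466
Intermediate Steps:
h = 9 (h = (3 + 2) + 4 = 5 + 4 = 9)
D = 4 (D = 3 + (9*0 + 1) = 3 + (0 + 1) = 3 + 1 = 4)
D + 77*x(6) = 4 + 77*6 = 4 + 462 = 466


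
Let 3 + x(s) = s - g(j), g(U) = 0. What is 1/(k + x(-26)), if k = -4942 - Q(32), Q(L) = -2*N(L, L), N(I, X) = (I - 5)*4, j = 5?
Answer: -1/4755 ≈ -0.00021030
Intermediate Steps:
x(s) = -3 + s (x(s) = -3 + (s - 1*0) = -3 + (s + 0) = -3 + s)
N(I, X) = -20 + 4*I (N(I, X) = (-5 + I)*4 = -20 + 4*I)
Q(L) = 40 - 8*L (Q(L) = -2*(-20 + 4*L) = 40 - 8*L)
k = -4726 (k = -4942 - (40 - 8*32) = -4942 - (40 - 256) = -4942 - 1*(-216) = -4942 + 216 = -4726)
1/(k + x(-26)) = 1/(-4726 + (-3 - 26)) = 1/(-4726 - 29) = 1/(-4755) = -1/4755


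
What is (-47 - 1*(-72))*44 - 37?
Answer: 1063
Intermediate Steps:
(-47 - 1*(-72))*44 - 37 = (-47 + 72)*44 - 37 = 25*44 - 37 = 1100 - 37 = 1063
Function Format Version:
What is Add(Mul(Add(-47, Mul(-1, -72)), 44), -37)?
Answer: 1063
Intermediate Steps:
Add(Mul(Add(-47, Mul(-1, -72)), 44), -37) = Add(Mul(Add(-47, 72), 44), -37) = Add(Mul(25, 44), -37) = Add(1100, -37) = 1063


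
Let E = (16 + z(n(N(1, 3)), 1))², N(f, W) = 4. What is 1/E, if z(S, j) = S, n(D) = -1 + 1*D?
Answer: 1/361 ≈ 0.0027701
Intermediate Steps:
n(D) = -1 + D
E = 361 (E = (16 + (-1 + 4))² = (16 + 3)² = 19² = 361)
1/E = 1/361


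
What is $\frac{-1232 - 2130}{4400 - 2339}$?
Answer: $- \frac{3362}{2061} \approx -1.6312$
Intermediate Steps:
$\frac{-1232 - 2130}{4400 - 2339} = - \frac{3362}{4400 - 2339} = - \frac{3362}{2061}$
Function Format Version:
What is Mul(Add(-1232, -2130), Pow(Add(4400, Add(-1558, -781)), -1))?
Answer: Rational(-3362, 2061) ≈ -1.6312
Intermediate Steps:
Mul(Add(-1232, -2130), Pow(Add(4400, Add(-1558, -781)), -1)) = Mul(-3362, Pow(Add(4400, -2339), -1)) = Mul(-3362, Pow(2061, -1)) = Mul(-3362, Rational(1, 2061)) = Rational(-3362, 2061)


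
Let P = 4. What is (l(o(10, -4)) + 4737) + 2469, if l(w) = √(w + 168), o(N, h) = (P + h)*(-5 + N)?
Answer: 7206 + 2*√42 ≈ 7219.0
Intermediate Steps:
o(N, h) = (-5 + N)*(4 + h) (o(N, h) = (4 + h)*(-5 + N) = (-5 + N)*(4 + h))
l(w) = √(168 + w)
(l(o(10, -4)) + 4737) + 2469 = (√(168 + (-20 - 5*(-4) + 4*10 + 10*(-4))) + 4737) + 2469 = (√(168 + (-20 + 20 + 40 - 40)) + 4737) + 2469 = (√(168 + 0) + 4737) + 2469 = (√168 + 4737) + 2469 = (2*√42 + 4737) + 2469 = (4737 + 2*√42) + 2469 = 7206 + 2*√42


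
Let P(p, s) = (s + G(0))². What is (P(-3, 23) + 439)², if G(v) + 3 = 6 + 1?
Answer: 1364224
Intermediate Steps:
G(v) = 4 (G(v) = -3 + (6 + 1) = -3 + 7 = 4)
P(p, s) = (4 + s)² (P(p, s) = (s + 4)² = (4 + s)²)
(P(-3, 23) + 439)² = ((4 + 23)² + 439)² = (27² + 439)² = (729 + 439)² = 1168² = 1364224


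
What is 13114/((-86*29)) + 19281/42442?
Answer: -254248787/52925174 ≈ -4.8039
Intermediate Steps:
13114/((-86*29)) + 19281/42442 = 13114/(-2494) + 19281*(1/42442) = 13114*(-1/2494) + 19281/42442 = -6557/1247 + 19281/42442 = -254248787/52925174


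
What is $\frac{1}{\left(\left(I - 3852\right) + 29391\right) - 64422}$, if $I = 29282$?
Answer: $- \frac{1}{9601} \approx -0.00010416$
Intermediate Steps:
$\frac{1}{\left(\left(I - 3852\right) + 29391\right) - 64422} = \frac{1}{\left(\left(29282 - 3852\right) + 29391\right) - 64422} = \frac{1}{\left(25430 + 29391\right) - 64422} = \frac{1}{54821 - 64422} = \frac{1}{-9601} = - \frac{1}{9601}$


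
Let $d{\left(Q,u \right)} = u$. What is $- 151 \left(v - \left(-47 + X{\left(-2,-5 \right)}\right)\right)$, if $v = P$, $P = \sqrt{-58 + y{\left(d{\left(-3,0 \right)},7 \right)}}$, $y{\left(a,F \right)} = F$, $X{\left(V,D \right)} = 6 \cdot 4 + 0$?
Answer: $-3473 - 151 i \sqrt{51} \approx -3473.0 - 1078.4 i$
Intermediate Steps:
$X{\left(V,D \right)} = 24$ ($X{\left(V,D \right)} = 24 + 0 = 24$)
$P = i \sqrt{51}$ ($P = \sqrt{-58 + 7} = \sqrt{-51} = i \sqrt{51} \approx 7.1414 i$)
$v = i \sqrt{51} \approx 7.1414 i$
$- 151 \left(v - \left(-47 + X{\left(-2,-5 \right)}\right)\right) = - 151 \left(i \sqrt{51} + \left(47 - 24\right)\right) = - 151 \left(i \sqrt{51} + 23\right) = - 151 \left(23 + i \sqrt{51}\right) = -3473 - 151 i \sqrt{51}$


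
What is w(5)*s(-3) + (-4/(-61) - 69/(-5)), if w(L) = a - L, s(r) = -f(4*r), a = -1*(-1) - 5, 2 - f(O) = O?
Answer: 42659/305 ≈ 139.87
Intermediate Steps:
f(O) = 2 - O
a = -4 (a = 1 - 5 = -4)
s(r) = -2 + 4*r (s(r) = -(2 - 4*r) = -2 + 4*r)
w(L) = -4 - L
w(5)*s(-3) + (-4/(-61) - 69/(-5)) = (-4 - 1*5)*(-2 + 4*(-3)) + (-4/(-61) - 69/(-5)) = (-4 - 5)*(-2 - 12) + (-4*(-1/61) - 69*(-⅕)) = -9*(-14) + (4/61 + 69/5) = 126 + 4229/305 = 42659/305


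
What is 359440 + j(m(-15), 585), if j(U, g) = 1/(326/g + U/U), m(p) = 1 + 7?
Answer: 327450425/911 ≈ 3.5944e+5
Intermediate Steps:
m(p) = 8
j(U, g) = 1/(1 + 326/g) (j(U, g) = 1/(326/g + 1) = 1/(1 + 326/g))
359440 + j(m(-15), 585) = 359440 + 585/(326 + 585) = 359440 + 585/911 = 327450425/911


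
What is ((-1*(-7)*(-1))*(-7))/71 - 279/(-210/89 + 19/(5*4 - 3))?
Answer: 30063088/133409 ≈ 225.35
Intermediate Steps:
((-1*(-7)*(-1))*(-7))/71 - 279/(-210/89 + 19/(5*4 - 3)) = ((7*(-1))*(-7))*(1/71) - 279/(-210*1/89 + 19/(20 - 3)) = -7*(-7)*(1/71) - 279/(-210/89 + 19/17) = 49*(1/71) - 279/(-210/89 + 19*(1/17)) = 49/71 - 279/(-210/89 + 19/17) = 49/71 - 279/(-1879/1513) = 49/71 - 279*(-1513/1879) = 49/71 + 422127/1879 = 30063088/133409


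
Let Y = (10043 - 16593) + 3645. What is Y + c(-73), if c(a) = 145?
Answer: -2760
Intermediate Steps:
Y = -2905 (Y = -6550 + 3645 = -2905)
Y + c(-73) = -2905 + 145 = -2760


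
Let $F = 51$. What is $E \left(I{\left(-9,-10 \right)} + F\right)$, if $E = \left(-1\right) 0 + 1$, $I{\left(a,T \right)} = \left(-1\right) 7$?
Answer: $44$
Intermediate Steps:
$I{\left(a,T \right)} = -7$
$E = 1$ ($E = 0 + 1 = 1$)
$E \left(I{\left(-9,-10 \right)} + F\right) = 1 \left(-7 + 51\right) = 1 \cdot 44 = 44$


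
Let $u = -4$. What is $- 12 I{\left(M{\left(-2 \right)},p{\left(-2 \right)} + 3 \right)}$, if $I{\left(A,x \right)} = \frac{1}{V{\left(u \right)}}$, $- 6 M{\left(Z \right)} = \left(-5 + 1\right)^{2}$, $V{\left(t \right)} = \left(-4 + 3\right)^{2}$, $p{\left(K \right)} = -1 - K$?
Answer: $-12$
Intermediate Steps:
$V{\left(t \right)} = 1$ ($V{\left(t \right)} = \left(-1\right)^{2} = 1$)
$M{\left(Z \right)} = - \frac{8}{3}$ ($M{\left(Z \right)} = - \frac{\left(-5 + 1\right)^{2}}{6} = - \frac{\left(-4\right)^{2}}{6} = \left(- \frac{1}{6}\right) 16 = - \frac{8}{3}$)
$I{\left(A,x \right)} = 1$ ($I{\left(A,x \right)} = 1^{-1} = 1$)
$- 12 I{\left(M{\left(-2 \right)},p{\left(-2 \right)} + 3 \right)} = \left(-12\right) 1 = -12$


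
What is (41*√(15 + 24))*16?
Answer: 656*√39 ≈ 4096.7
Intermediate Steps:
(41*√(15 + 24))*16 = (41*√39)*16 = 656*√39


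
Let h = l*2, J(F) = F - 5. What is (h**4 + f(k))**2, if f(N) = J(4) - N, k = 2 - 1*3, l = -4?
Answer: 16777216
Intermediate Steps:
J(F) = -5 + F
k = -1 (k = 2 - 3 = -1)
h = -8 (h = -4*2 = -8)
f(N) = -1 - N (f(N) = (-5 + 4) - N = -1 - N)
(h**4 + f(k))**2 = ((-8)**4 + (-1 - 1*(-1)))**2 = (4096 + (-1 + 1))**2 = (4096 + 0)**2 = 4096**2 = 16777216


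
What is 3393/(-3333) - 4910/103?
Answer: -5571503/114433 ≈ -48.688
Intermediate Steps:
3393/(-3333) - 4910/103 = 3393*(-1/3333) - 4910*1/103 = -1131/1111 - 4910/103 = -5571503/114433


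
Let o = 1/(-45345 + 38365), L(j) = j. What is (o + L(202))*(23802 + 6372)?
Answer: 21272051433/3490 ≈ 6.0951e+6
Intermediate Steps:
o = -1/6980 (o = 1/(-6980) = -1/6980 ≈ -0.00014327)
(o + L(202))*(23802 + 6372) = (-1/6980 + 202)*(23802 + 6372) = (1409959/6980)*30174 = 21272051433/3490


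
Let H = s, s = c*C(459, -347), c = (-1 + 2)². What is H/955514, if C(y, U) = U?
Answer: -347/955514 ≈ -0.00036316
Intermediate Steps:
c = 1 (c = 1² = 1)
s = -347 (s = 1*(-347) = -347)
H = -347
H/955514 = -347/955514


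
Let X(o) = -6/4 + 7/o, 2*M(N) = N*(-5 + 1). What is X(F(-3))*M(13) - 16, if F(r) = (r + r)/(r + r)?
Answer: -159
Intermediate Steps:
F(r) = 1 (F(r) = (2*r)/((2*r)) = (2*r)*(1/(2*r)) = 1)
M(N) = -2*N (M(N) = (N*(-5 + 1))/2 = (N*(-4))/2 = (-4*N)/2 = -2*N)
X(o) = -3/2 + 7/o (X(o) = -6*¼ + 7/o = -3/2 + 7/o)
X(F(-3))*M(13) - 16 = (-3/2 + 7/1)*(-2*13) - 16 = (-3/2 + 7*1)*(-26) - 16 = (-3/2 + 7)*(-26) - 16 = (11/2)*(-26) - 16 = -143 - 16 = -159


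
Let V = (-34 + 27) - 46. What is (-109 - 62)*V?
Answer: 9063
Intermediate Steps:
V = -53 (V = -7 - 46 = -53)
(-109 - 62)*V = (-109 - 62)*(-53) = -171*(-53) = 9063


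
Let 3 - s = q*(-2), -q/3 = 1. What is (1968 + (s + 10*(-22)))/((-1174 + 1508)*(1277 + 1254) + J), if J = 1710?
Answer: 1745/847064 ≈ 0.0020601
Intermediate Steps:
q = -3 (q = -3*1 = -3)
s = -3 (s = 3 - (-3)*(-2) = 3 - 1*6 = 3 - 6 = -3)
(1968 + (s + 10*(-22)))/((-1174 + 1508)*(1277 + 1254) + J) = (1968 + (-3 + 10*(-22)))/((-1174 + 1508)*(1277 + 1254) + 1710) = (1968 + (-3 - 220))/(334*2531 + 1710) = (1968 - 223)/(845354 + 1710) = 1745/847064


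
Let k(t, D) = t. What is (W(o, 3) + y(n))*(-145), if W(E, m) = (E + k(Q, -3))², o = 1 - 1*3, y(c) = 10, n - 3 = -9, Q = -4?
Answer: -6670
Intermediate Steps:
n = -6 (n = 3 - 9 = -6)
o = -2 (o = 1 - 3 = -2)
W(E, m) = (-4 + E)² (W(E, m) = (E - 4)² = (-4 + E)²)
(W(o, 3) + y(n))*(-145) = ((-4 - 2)² + 10)*(-145) = ((-6)² + 10)*(-145) = (36 + 10)*(-145) = 46*(-145) = -6670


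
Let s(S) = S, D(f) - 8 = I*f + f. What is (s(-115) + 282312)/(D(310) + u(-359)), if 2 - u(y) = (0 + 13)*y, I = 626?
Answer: 282197/199047 ≈ 1.4177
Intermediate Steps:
D(f) = 8 + 627*f (D(f) = 8 + (626*f + f) = 8 + 627*f)
u(y) = 2 - 13*y (u(y) = 2 - (0 + 13)*y = 2 - 13*y)
(s(-115) + 282312)/(D(310) + u(-359)) = (-115 + 282312)/((8 + 627*310) + (2 - 13*(-359))) = 282197/((8 + 194370) + (2 + 4667)) = 282197/(194378 + 4669) = 282197/199047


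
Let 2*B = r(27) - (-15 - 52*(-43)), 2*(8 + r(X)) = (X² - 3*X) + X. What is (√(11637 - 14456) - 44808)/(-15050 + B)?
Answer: 179232/63983 - 4*I*√2819/63983 ≈ 2.8012 - 0.0033193*I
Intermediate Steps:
r(X) = -8 + X²/2 - X (r(X) = -8 + ((X² - 3*X) + X)/2 = -8 + (X² - 2*X)/2 = -8 + (X²/2 - X) = -8 + X²/2 - X)
B = -3783/4 (B = ((-8 + (½)*27² - 1*27) - (-15 - 52*(-43)))/2 = ((-8 + (½)*729 - 27) - (-15 + 2236))/2 = ((-8 + 729/2 - 27) - 1*2221)/2 = (659/2 - 2221)/2 = (½)*(-3783/2) = -3783/4 ≈ -945.75)
(√(11637 - 14456) - 44808)/(-15050 + B) = (√(11637 - 14456) - 44808)/(-15050 - 3783/4) = (√(-2819) - 44808)/(-63983/4) = (I*√2819 - 44808)*(-4/63983) = (-44808 + I*√2819)*(-4/63983) = 179232/63983 - 4*I*√2819/63983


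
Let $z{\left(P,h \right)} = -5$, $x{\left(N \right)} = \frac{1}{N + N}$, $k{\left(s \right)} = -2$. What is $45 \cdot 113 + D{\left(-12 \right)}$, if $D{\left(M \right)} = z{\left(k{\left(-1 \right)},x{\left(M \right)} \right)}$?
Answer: $5080$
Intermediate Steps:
$x{\left(N \right)} = \frac{1}{2 N}$
$D{\left(M \right)} = -5$
$45 \cdot 113 + D{\left(-12 \right)} = 45 \cdot 113 - 5 = 5085 - 5 = 5080$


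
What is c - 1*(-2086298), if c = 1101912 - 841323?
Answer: 2346887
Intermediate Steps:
c = 260589
c - 1*(-2086298) = 260589 - 1*(-2086298) = 260589 + 2086298 = 2346887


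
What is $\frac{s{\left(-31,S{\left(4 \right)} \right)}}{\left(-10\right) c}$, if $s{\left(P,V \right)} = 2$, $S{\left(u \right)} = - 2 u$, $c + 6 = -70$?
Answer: $\frac{1}{380} \approx 0.0026316$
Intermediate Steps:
$c = -76$ ($c = -6 - 70 = -76$)
$\frac{s{\left(-31,S{\left(4 \right)} \right)}}{\left(-10\right) c} = \frac{2}{\left(-10\right) \left(-76\right)} = \frac{2}{760} = 2 \cdot \frac{1}{760} = \frac{1}{380}$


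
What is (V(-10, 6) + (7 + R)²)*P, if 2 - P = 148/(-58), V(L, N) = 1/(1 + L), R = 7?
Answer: 77572/87 ≈ 891.63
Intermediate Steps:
P = 132/29 (P = 2 - 148/(-58) = 2 - 148*(-1)/58 = 2 - 1*(-74/29) = 2 + 74/29 = 132/29 ≈ 4.5517)
(V(-10, 6) + (7 + R)²)*P = (1/(1 - 10) + (7 + 7)²)*(132/29) = (1/(-9) + 14²)*(132/29) = (-⅑ + 196)*(132/29) = (1763/9)*(132/29) = 77572/87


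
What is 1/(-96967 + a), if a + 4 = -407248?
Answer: -1/504219 ≈ -1.9833e-6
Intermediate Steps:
a = -407252 (a = -4 - 407248 = -407252)
1/(-96967 + a) = 1/(-96967 - 407252) = 1/(-504219) = -1/504219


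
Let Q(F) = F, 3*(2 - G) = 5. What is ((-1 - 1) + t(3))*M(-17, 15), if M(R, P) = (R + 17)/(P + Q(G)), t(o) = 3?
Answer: 0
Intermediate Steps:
G = ⅓ (G = 2 - ⅓*5 = 2 - 5/3 = ⅓ ≈ 0.33333)
M(R, P) = (17 + R)/(⅓ + P) (M(R, P) = (R + 17)/(P + ⅓) = (17 + R)/(⅓ + P))
((-1 - 1) + t(3))*M(-17, 15) = ((-1 - 1) + 3)*(3*(17 - 17)/(1 + 3*15)) = (-2 + 3)*(3*0/(1 + 45)) = 1*(3*0/46) = 1*(3*(1/46)*0) = 1*0 = 0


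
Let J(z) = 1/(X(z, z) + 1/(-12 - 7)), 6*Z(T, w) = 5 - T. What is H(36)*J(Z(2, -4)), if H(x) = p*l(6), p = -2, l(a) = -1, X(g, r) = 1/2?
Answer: 76/17 ≈ 4.4706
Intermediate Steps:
X(g, r) = ½
Z(T, w) = ⅚ - T/6 (Z(T, w) = (5 - T)/6 = ⅚ - T/6)
J(z) = 38/17 (J(z) = 1/(½ + 1/(-12 - 7)) = 1/(½ + 1/(-19)) = 1/(½ - 1/19) = 1/(17/38) = 38/17)
H(x) = 2 (H(x) = -2*(-1) = 2)
H(36)*J(Z(2, -4)) = 2*(38/17) = 76/17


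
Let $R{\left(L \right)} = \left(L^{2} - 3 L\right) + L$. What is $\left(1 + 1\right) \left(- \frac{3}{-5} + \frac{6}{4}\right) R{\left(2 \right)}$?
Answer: $0$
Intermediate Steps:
$R{\left(L \right)} = L^{2} - 2 L$
$\left(1 + 1\right) \left(- \frac{3}{-5} + \frac{6}{4}\right) R{\left(2 \right)} = \left(1 + 1\right) \left(- \frac{3}{-5} + \frac{6}{4}\right) 2 \left(-2 + 2\right) = 2 \left(\left(-3\right) \left(- \frac{1}{5}\right) + 6 \cdot \frac{1}{4}\right) 2 \cdot 0 = 2 \left(\frac{3}{5} + \frac{3}{2}\right) 0 = 2 \cdot \frac{21}{10} \cdot 0 = \frac{21}{5} \cdot 0 = 0$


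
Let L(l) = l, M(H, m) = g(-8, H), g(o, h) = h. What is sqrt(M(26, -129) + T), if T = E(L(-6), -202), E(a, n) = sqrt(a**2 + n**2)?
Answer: sqrt(26 + 2*sqrt(10210)) ≈ 15.103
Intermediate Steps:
M(H, m) = H
T = 2*sqrt(10210) (T = sqrt((-6)**2 + (-202)**2) = sqrt(36 + 40804) = sqrt(40840) = 2*sqrt(10210) ≈ 202.09)
sqrt(M(26, -129) + T) = sqrt(26 + 2*sqrt(10210))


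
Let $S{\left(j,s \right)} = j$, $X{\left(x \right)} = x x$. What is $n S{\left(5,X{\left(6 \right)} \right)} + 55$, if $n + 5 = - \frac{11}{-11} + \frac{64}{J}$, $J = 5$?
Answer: $99$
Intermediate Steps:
$X{\left(x \right)} = x^{2}$
$n = \frac{44}{5}$ ($n = -5 + \left(- \frac{11}{-11} + \frac{64}{5}\right) = -5 + \left(\left(-11\right) \left(- \frac{1}{11}\right) + 64 \cdot \frac{1}{5}\right) = -5 + \left(1 + \frac{64}{5}\right) = -5 + \frac{69}{5} = \frac{44}{5} \approx 8.8$)
$n S{\left(5,X{\left(6 \right)} \right)} + 55 = \frac{44}{5} \cdot 5 + 55 = 44 + 55 = 99$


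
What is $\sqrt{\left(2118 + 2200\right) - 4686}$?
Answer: $4 i \sqrt{23} \approx 19.183 i$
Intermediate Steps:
$\sqrt{\left(2118 + 2200\right) - 4686} = \sqrt{4318 - 4686} = \sqrt{-368} = 4 i \sqrt{23}$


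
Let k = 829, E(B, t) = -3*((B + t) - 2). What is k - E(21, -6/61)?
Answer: 54028/61 ≈ 885.71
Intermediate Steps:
E(B, t) = 6 - 3*B - 3*t (E(B, t) = -3*(-2 + B + t) = 6 - 3*B - 3*t)
k - E(21, -6/61) = 829 - (6 - 3*21 - (-18)/61) = 829 - (6 - 63 - (-18)/61) = 829 - (6 - 63 - 3*(-6/61)) = 829 - (6 - 63 + 18/61) = 829 - 1*(-3459/61) = 829 + 3459/61 = 54028/61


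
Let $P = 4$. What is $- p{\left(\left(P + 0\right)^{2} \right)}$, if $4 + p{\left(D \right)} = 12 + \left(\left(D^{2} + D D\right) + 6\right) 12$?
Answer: $-6224$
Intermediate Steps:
$p{\left(D \right)} = 80 + 24 D^{2}$ ($p{\left(D \right)} = -4 + \left(12 + \left(\left(D^{2} + D D\right) + 6\right) 12\right) = -4 + \left(12 + \left(\left(D^{2} + D^{2}\right) + 6\right) 12\right) = -4 + \left(12 + \left(2 D^{2} + 6\right) 12\right) = -4 + \left(12 + \left(6 + 2 D^{2}\right) 12\right) = -4 + \left(12 + \left(72 + 24 D^{2}\right)\right) = -4 + \left(84 + 24 D^{2}\right) = 80 + 24 D^{2}$)
$- p{\left(\left(P + 0\right)^{2} \right)} = - (80 + 24 \left(\left(4 + 0\right)^{2}\right)^{2}) = - (80 + 24 \left(4^{2}\right)^{2}) = - (80 + 24 \cdot 16^{2}) = - (80 + 24 \cdot 256) = - (80 + 6144) = \left(-1\right) 6224 = -6224$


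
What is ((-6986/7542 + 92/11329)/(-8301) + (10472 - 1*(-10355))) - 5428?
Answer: 5460985773662506/354632491359 ≈ 15399.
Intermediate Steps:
((-6986/7542 + 92/11329)/(-8301) + (10472 - 1*(-10355))) - 5428 = ((-6986*1/7542 + 92*(1/11329))*(-1/8301) + (10472 + 10355)) - 5428 = ((-3493/3771 + 92/11329)*(-1/8301) + 20827) - 5428 = (-39225265/42721659*(-1/8301) + 20827) - 5428 = (39225265/354632491359 + 20827) - 5428 = 7385930936759158/354632491359 - 5428 = 5460985773662506/354632491359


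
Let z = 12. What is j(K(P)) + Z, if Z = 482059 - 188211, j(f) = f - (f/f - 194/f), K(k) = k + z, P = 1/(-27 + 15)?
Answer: 504289837/1716 ≈ 2.9388e+5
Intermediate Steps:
P = -1/12 (P = 1/(-12) = -1/12 ≈ -0.083333)
K(k) = 12 + k (K(k) = k + 12 = 12 + k)
j(f) = -1 + f + 194/f (j(f) = f - (1 - 194/f) = f + (-1 + 194/f) = -1 + f + 194/f)
Z = 293848
j(K(P)) + Z = (-1 + (12 - 1/12) + 194/(12 - 1/12)) + 293848 = (-1 + 143/12 + 194/(143/12)) + 293848 = (-1 + 143/12 + 194*(12/143)) + 293848 = (-1 + 143/12 + 2328/143) + 293848 = 46669/1716 + 293848 = 504289837/1716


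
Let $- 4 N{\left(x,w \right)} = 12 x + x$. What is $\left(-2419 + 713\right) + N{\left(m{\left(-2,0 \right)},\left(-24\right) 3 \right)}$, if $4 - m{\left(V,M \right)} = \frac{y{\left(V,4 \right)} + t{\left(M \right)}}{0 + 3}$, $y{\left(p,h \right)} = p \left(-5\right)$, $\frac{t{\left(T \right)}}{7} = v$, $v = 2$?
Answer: $-1693$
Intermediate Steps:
$t{\left(T \right)} = 14$ ($t{\left(T \right)} = 7 \cdot 2 = 14$)
$y{\left(p,h \right)} = - 5 p$
$m{\left(V,M \right)} = - \frac{2}{3} + \frac{5 V}{3}$ ($m{\left(V,M \right)} = 4 - \frac{- 5 V + 14}{0 + 3} = 4 - \frac{14 - 5 V}{3} = 4 - \left(14 - 5 V\right) \frac{1}{3} = 4 - \left(\frac{14}{3} - \frac{5 V}{3}\right) = 4 + \left(- \frac{14}{3} + \frac{5 V}{3}\right) = - \frac{2}{3} + \frac{5 V}{3}$)
$N{\left(x,w \right)} = - \frac{13 x}{4}$ ($N{\left(x,w \right)} = - \frac{12 x + x}{4} = - \frac{13 x}{4}$)
$\left(-2419 + 713\right) + N{\left(m{\left(-2,0 \right)},\left(-24\right) 3 \right)} = \left(-2419 + 713\right) - \frac{13 \left(- \frac{2}{3} + \frac{5}{3} \left(-2\right)\right)}{4} = -1706 - \frac{13 \left(- \frac{2}{3} - \frac{10}{3}\right)}{4} = -1706 - -13 = -1706 + 13 = -1693$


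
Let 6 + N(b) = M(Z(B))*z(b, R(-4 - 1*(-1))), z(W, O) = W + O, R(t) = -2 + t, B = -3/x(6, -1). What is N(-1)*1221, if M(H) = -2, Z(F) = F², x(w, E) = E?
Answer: 7326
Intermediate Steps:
B = 3 (B = -3/(-1) = -3*(-1) = 3)
z(W, O) = O + W
N(b) = 4 - 2*b (N(b) = -6 - 2*((-2 + (-4 - 1*(-1))) + b) = -6 - 2*((-2 + (-4 + 1)) + b) = -6 - 2*((-2 - 3) + b) = -6 - 2*(-5 + b) = -6 + (10 - 2*b) = 4 - 2*b)
N(-1)*1221 = (4 - 2*(-1))*1221 = (4 + 2)*1221 = 6*1221 = 7326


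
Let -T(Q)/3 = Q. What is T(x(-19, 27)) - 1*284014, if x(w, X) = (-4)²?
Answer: -284062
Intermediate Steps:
x(w, X) = 16
T(Q) = -3*Q
T(x(-19, 27)) - 1*284014 = -3*16 - 1*284014 = -48 - 284014 = -284062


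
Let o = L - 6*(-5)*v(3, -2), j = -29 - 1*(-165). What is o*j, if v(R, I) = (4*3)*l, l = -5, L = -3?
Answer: -245208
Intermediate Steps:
j = 136 (j = -29 + 165 = 136)
v(R, I) = -60 (v(R, I) = (4*3)*(-5) = 12*(-5) = -60)
o = -1803 (o = -3 - 6*(-5)*(-60) = -3 - (-30)*(-60) = -3 - 1*1800 = -3 - 1800 = -1803)
o*j = -1803*136 = -245208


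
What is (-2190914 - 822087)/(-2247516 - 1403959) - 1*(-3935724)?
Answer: 14371200805901/3651475 ≈ 3.9357e+6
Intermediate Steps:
(-2190914 - 822087)/(-2247516 - 1403959) - 1*(-3935724) = -3013001/(-3651475) + 3935724 = -3013001*(-1/3651475) + 3935724 = 3013001/3651475 + 3935724 = 14371200805901/3651475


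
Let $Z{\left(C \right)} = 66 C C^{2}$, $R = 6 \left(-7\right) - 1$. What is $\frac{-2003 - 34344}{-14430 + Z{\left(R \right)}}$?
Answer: $\frac{36347}{5261892} \approx 0.0069076$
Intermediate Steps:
$R = -43$ ($R = -42 - 1 = -43$)
$Z{\left(C \right)} = 66 C^{3}$
$\frac{-2003 - 34344}{-14430 + Z{\left(R \right)}} = \frac{-2003 - 34344}{-14430 + 66 \left(-43\right)^{3}} = - \frac{36347}{-14430 + 66 \left(-79507\right)} = - \frac{36347}{-14430 - 5247462} = - \frac{36347}{-5261892} = \left(-36347\right) \left(- \frac{1}{5261892}\right) = \frac{36347}{5261892}$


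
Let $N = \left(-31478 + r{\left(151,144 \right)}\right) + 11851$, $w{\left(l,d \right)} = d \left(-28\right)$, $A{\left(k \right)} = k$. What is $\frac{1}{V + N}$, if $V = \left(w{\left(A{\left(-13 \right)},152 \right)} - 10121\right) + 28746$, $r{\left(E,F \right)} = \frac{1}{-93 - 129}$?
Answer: $- \frac{222}{1167277} \approx -0.00019019$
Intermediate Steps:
$r{\left(E,F \right)} = - \frac{1}{222}$ ($r{\left(E,F \right)} = \frac{1}{-222} = - \frac{1}{222}$)
$w{\left(l,d \right)} = - 28 d$
$V = 14369$ ($V = \left(\left(-28\right) 152 - 10121\right) + 28746 = \left(-4256 - 10121\right) + 28746 = -14377 + 28746 = 14369$)
$N = - \frac{4357195}{222}$ ($N = \left(-31478 - \frac{1}{222}\right) + 11851 = - \frac{6988117}{222} + 11851 = - \frac{4357195}{222} \approx -19627.0$)
$\frac{1}{V + N} = \frac{1}{14369 - \frac{4357195}{222}} = \frac{1}{- \frac{1167277}{222}} = - \frac{222}{1167277}$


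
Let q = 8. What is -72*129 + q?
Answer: -9280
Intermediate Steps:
-72*129 + q = -72*129 + 8 = -9288 + 8 = -9280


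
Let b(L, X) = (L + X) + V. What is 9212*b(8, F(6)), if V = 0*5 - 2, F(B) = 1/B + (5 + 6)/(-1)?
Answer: -133574/3 ≈ -44525.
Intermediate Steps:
F(B) = -11 + 1/B (F(B) = 1/B + 11*(-1) = 1/B - 11 = -11 + 1/B)
V = -2 (V = 0 - 2 = -2)
b(L, X) = -2 + L + X (b(L, X) = (L + X) - 2 = -2 + L + X)
9212*b(8, F(6)) = 9212*(-2 + 8 + (-11 + 1/6)) = 9212*(-2 + 8 - 65/6) = 9212*(-29/6) = -133574/3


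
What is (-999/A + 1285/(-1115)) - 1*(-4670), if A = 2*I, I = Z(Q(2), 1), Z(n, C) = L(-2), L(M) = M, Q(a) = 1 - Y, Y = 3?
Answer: 4387389/892 ≈ 4918.6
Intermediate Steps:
Q(a) = -2 (Q(a) = 1 - 1*3 = 1 - 3 = -2)
Z(n, C) = -2
I = -2
A = -4 (A = 2*(-2) = -4)
(-999/A + 1285/(-1115)) - 1*(-4670) = (-999/(-4) + 1285/(-1115)) - 1*(-4670) = (-999*(-¼) + 1285*(-1/1115)) + 4670 = (999/4 - 257/223) + 4670 = 221749/892 + 4670 = 4387389/892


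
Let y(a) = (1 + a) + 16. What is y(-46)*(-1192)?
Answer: 34568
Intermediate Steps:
y(a) = 17 + a
y(-46)*(-1192) = (17 - 46)*(-1192) = -29*(-1192) = 34568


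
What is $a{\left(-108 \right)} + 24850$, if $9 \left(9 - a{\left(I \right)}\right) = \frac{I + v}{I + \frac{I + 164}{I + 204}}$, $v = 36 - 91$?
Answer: $\frac{96129101}{3867} \approx 24859.0$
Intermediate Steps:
$v = -55$
$a{\left(I \right)} = 9 - \frac{-55 + I}{9 \left(I + \frac{164 + I}{204 + I}\right)}$ ($a{\left(I \right)} = 9 - \frac{\left(I - 55\right) \frac{1}{I + \frac{I + 164}{I + 204}}}{9} = 9 - \frac{\left(-55 + I\right) \frac{1}{I + \frac{164 + I}{204 + I}}}{9} = 9 - \frac{\frac{1}{I + \frac{164 + I}{204 + I}} \left(-55 + I\right)}{9} = 9 - \frac{-55 + I}{9 \left(I + \frac{164 + I}{204 + I}\right)}$)
$a{\left(-108 \right)} + 24850 = \frac{8 \left(3063 + 10 \left(-108\right)^{2} + 2057 \left(-108\right)\right)}{9 \left(164 + \left(-108\right)^{2} + 205 \left(-108\right)\right)} + 24850 = \frac{8 \left(3063 + 10 \cdot 11664 - 222156\right)}{9 \left(164 + 11664 - 22140\right)} + 24850 = \frac{8 \left(3063 + 116640 - 222156\right)}{9 \left(-10312\right)} + 24850 = \frac{8}{9} \left(- \frac{1}{10312}\right) \left(-102453\right) + 24850 = \frac{34151}{3867} + 24850 = \frac{96129101}{3867}$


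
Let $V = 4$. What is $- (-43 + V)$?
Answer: $39$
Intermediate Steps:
$- (-43 + V) = - (-43 + 4) = \left(-1\right) \left(-39\right) = 39$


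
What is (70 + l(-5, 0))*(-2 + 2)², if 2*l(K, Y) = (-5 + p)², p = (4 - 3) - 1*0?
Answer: 0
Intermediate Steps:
p = 1 (p = 1 + 0 = 1)
l(K, Y) = 8 (l(K, Y) = (-5 + 1)²/2 = (½)*(-4)² = (½)*16 = 8)
(70 + l(-5, 0))*(-2 + 2)² = (70 + 8)*(-2 + 2)² = 78*0² = 78*0 = 0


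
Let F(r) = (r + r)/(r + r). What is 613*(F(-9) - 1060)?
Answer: -649167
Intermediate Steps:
F(r) = 1 (F(r) = (2*r)/((2*r)) = (2*r)*(1/(2*r)) = 1)
613*(F(-9) - 1060) = 613*(1 - 1060) = 613*(-1059) = -649167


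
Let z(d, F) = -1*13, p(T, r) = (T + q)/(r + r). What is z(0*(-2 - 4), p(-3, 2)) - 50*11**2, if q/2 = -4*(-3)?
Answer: -6063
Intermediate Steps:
q = 24 (q = 2*(-4*(-3)) = 2*12 = 24)
p(T, r) = (24 + T)/(2*r) (p(T, r) = (T + 24)/(r + r) = (24 + T)/((2*r)) = (24 + T)*(1/(2*r)) = (24 + T)/(2*r))
z(d, F) = -13
z(0*(-2 - 4), p(-3, 2)) - 50*11**2 = -13 - 50*11**2 = -13 - 50*121 = -13 - 6050 = -6063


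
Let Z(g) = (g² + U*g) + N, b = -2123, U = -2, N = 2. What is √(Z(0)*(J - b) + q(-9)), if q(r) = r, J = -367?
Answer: √3503 ≈ 59.186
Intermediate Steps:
Z(g) = 2 + g² - 2*g (Z(g) = (g² - 2*g) + 2 = 2 + g² - 2*g)
√(Z(0)*(J - b) + q(-9)) = √((2 + 0² - 2*0)*(-367 - 1*(-2123)) - 9) = √((2 + 0 + 0)*(-367 + 2123) - 9) = √(2*1756 - 9) = √(3512 - 9) = √3503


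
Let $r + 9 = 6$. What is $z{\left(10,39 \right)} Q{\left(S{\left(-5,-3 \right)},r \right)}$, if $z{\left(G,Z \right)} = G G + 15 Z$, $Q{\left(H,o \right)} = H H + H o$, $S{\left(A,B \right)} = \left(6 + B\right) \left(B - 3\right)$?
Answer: $258930$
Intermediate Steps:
$r = -3$ ($r = -9 + 6 = -3$)
$S{\left(A,B \right)} = \left(-3 + B\right) \left(6 + B\right)$ ($S{\left(A,B \right)} = \left(6 + B\right) \left(-3 + B\right) = \left(-3 + B\right) \left(6 + B\right)$)
$Q{\left(H,o \right)} = H^{2} + H o$
$z{\left(G,Z \right)} = G^{2} + 15 Z$
$z{\left(10,39 \right)} Q{\left(S{\left(-5,-3 \right)},r \right)} = \left(10^{2} + 15 \cdot 39\right) \left(-18 + \left(-3\right)^{2} + 3 \left(-3\right)\right) \left(\left(-18 + \left(-3\right)^{2} + 3 \left(-3\right)\right) - 3\right) = \left(100 + 585\right) \left(-18 + 9 - 9\right) \left(\left(-18 + 9 - 9\right) - 3\right) = 685 \left(- 18 \left(-18 - 3\right)\right) = 685 \left(\left(-18\right) \left(-21\right)\right) = 685 \cdot 378 = 258930$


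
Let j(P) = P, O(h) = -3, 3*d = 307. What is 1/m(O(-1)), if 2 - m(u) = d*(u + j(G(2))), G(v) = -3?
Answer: 1/616 ≈ 0.0016234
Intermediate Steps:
d = 307/3 (d = (⅓)*307 = 307/3 ≈ 102.33)
m(u) = 309 - 307*u/3 (m(u) = 2 - 307*(u - 3)/3 = 2 - 307*(-3 + u)/3 = 2 - (-307 + 307*u/3) = 2 + (307 - 307*u/3) = 309 - 307*u/3)
1/m(O(-1)) = 1/(309 - 307/3*(-3)) = 1/(309 + 307) = 1/616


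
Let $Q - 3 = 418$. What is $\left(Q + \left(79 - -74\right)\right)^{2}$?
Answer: $329476$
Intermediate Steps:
$Q = 421$ ($Q = 3 + 418 = 421$)
$\left(Q + \left(79 - -74\right)\right)^{2} = \left(421 + \left(79 - -74\right)\right)^{2} = \left(421 + \left(79 + 74\right)\right)^{2} = \left(421 + 153\right)^{2} = 574^{2} = 329476$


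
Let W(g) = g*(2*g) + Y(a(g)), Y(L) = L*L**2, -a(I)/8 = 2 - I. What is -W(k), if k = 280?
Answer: -11000452224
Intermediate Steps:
a(I) = -16 + 8*I (a(I) = -8*(2 - I) = -16 + 8*I)
Y(L) = L**3
W(g) = (-16 + 8*g)**3 + 2*g**2 (W(g) = g*(2*g) + (-16 + 8*g)**3 = 2*g**2 + (-16 + 8*g)**3 = (-16 + 8*g)**3 + 2*g**2)
-W(k) = -(2*280**2 + 512*(-2 + 280)**3) = -(2*78400 + 512*278**3) = -(156800 + 512*21484952) = -(156800 + 11000295424) = -1*11000452224 = -11000452224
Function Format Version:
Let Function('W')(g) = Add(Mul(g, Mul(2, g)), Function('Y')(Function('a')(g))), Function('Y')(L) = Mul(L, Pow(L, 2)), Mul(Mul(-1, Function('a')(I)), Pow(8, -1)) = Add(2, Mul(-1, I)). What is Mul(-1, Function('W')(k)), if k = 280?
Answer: -11000452224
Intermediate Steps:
Function('a')(I) = Add(-16, Mul(8, I)) (Function('a')(I) = Mul(-8, Add(2, Mul(-1, I))) = Add(-16, Mul(8, I)))
Function('Y')(L) = Pow(L, 3)
Function('W')(g) = Add(Pow(Add(-16, Mul(8, g)), 3), Mul(2, Pow(g, 2))) (Function('W')(g) = Add(Mul(g, Mul(2, g)), Pow(Add(-16, Mul(8, g)), 3)) = Add(Mul(2, Pow(g, 2)), Pow(Add(-16, Mul(8, g)), 3)) = Add(Pow(Add(-16, Mul(8, g)), 3), Mul(2, Pow(g, 2))))
Mul(-1, Function('W')(k)) = Mul(-1, Add(Mul(2, Pow(280, 2)), Mul(512, Pow(Add(-2, 280), 3)))) = Mul(-1, Add(Mul(2, 78400), Mul(512, Pow(278, 3)))) = Mul(-1, Add(156800, Mul(512, 21484952))) = Mul(-1, Add(156800, 11000295424)) = Mul(-1, 11000452224) = -11000452224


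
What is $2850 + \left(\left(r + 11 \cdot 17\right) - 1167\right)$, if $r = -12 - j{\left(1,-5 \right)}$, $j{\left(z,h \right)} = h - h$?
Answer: $1858$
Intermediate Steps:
$j{\left(z,h \right)} = 0$
$r = -12$ ($r = -12 - 0 = -12 + 0 = -12$)
$2850 + \left(\left(r + 11 \cdot 17\right) - 1167\right) = 2850 + \left(\left(-12 + 11 \cdot 17\right) - 1167\right) = 2850 + \left(\left(-12 + 187\right) - 1167\right) = 2850 + \left(175 - 1167\right) = 2850 - 992 = 1858$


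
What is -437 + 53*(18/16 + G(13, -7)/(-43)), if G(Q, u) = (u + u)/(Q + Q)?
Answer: -1684653/4472 ≈ -376.71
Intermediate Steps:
G(Q, u) = u/Q (G(Q, u) = (2*u)/((2*Q)) = (2*u)*(1/(2*Q)) = u/Q)
-437 + 53*(18/16 + G(13, -7)/(-43)) = -437 + 53*(18/16 - 7/13/(-43)) = -437 + 53*(18*(1/16) - 7*1/13*(-1/43)) = -437 + 53*(9/8 - 7/13*(-1/43)) = -437 + 53*(9/8 + 7/559) = -437 + 53*(5087/4472) = -437 + 269611/4472 = -1684653/4472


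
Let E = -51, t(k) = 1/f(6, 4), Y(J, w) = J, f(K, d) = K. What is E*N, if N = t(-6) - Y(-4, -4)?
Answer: -425/2 ≈ -212.50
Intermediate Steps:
t(k) = ⅙ (t(k) = 1/6 = ⅙)
N = 25/6 (N = ⅙ - 1*(-4) = ⅙ + 4 = 25/6 ≈ 4.1667)
E*N = -51*25/6 = -425/2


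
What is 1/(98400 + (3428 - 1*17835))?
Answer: 1/83993 ≈ 1.1906e-5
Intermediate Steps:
1/(98400 + (3428 - 1*17835)) = 1/(98400 + (3428 - 17835)) = 1/(98400 - 14407) = 1/83993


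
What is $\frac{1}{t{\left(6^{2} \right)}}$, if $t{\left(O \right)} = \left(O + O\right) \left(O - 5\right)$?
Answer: $\frac{1}{2232} \approx 0.00044803$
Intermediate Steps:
$t{\left(O \right)} = 2 O \left(-5 + O\right)$
$\frac{1}{t{\left(6^{2} \right)}} = \frac{1}{2 \cdot 6^{2} \left(-5 + 6^{2}\right)} = \frac{1}{2 \cdot 36 \left(-5 + 36\right)} = \frac{1}{2 \cdot 36 \cdot 31} = \frac{1}{2232}$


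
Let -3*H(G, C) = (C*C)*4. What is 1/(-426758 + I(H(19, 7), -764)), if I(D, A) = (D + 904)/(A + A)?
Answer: -1146/489065297 ≈ -2.3432e-6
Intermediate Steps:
H(G, C) = -4*C²/3 (H(G, C) = -C*C*4/3 = -C²*4/3 = -4*C²/3)
I(D, A) = (904 + D)/(2*A) (I(D, A) = (904 + D)/((2*A)) = (904 + D)*(1/(2*A)) = (904 + D)/(2*A))
1/(-426758 + I(H(19, 7), -764)) = 1/(-426758 + (½)*(904 - 4/3*7²)/(-764)) = 1/(-426758 + (½)*(-1/764)*(904 - 4/3*49)) = 1/(-426758 + (½)*(-1/764)*(904 - 196/3)) = 1/(-426758 + (½)*(-1/764)*(2516/3)) = 1/(-426758 - 629/1146) = 1/(-489065297/1146) = -1146/489065297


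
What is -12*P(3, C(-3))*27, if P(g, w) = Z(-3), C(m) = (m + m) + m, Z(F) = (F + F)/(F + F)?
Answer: -324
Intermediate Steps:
Z(F) = 1 (Z(F) = (2*F)/((2*F)) = (2*F)*(1/(2*F)) = 1)
C(m) = 3*m (C(m) = 2*m + m = 3*m)
P(g, w) = 1
-12*P(3, C(-3))*27 = -12*1*27 = -12*27 = -324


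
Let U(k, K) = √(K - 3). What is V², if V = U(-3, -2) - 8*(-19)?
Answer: (152 + I*√5)² ≈ 23099.0 + 679.77*I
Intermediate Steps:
U(k, K) = √(-3 + K)
V = 152 + I*√5 (V = √(-3 - 2) - 8*(-19) = √(-5) + 152 = I*√5 + 152 = 152 + I*√5 ≈ 152.0 + 2.2361*I)
V² = (152 + I*√5)²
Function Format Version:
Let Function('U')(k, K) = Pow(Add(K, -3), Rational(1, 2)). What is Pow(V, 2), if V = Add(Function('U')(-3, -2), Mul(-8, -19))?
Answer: Pow(Add(152, Mul(I, Pow(5, Rational(1, 2)))), 2) ≈ Add(23099., Mul(679.77, I))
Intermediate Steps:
Function('U')(k, K) = Pow(Add(-3, K), Rational(1, 2))
V = Add(152, Mul(I, Pow(5, Rational(1, 2)))) (V = Add(Pow(Add(-3, -2), Rational(1, 2)), Mul(-8, -19)) = Add(Pow(-5, Rational(1, 2)), 152) = Add(Mul(I, Pow(5, Rational(1, 2))), 152) = Add(152, Mul(I, Pow(5, Rational(1, 2)))) ≈ Add(152.00, Mul(2.2361, I)))
Pow(V, 2) = Pow(Add(152, Mul(I, Pow(5, Rational(1, 2)))), 2)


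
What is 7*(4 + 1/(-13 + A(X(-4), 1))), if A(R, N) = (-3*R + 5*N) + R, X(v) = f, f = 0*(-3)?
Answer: 217/8 ≈ 27.125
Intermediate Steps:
f = 0
X(v) = 0
A(R, N) = -2*R + 5*N
7*(4 + 1/(-13 + A(X(-4), 1))) = 7*(4 + 1/(-13 + (-2*0 + 5*1))) = 7*(4 + 1/(-13 + (0 + 5))) = 7*(4 + 1/(-13 + 5)) = 7*(4 + 1/(-8)) = 7*(4 - ⅛) = 7*(31/8) = 217/8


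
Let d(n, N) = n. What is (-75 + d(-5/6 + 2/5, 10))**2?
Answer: 5121169/900 ≈ 5690.2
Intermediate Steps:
(-75 + d(-5/6 + 2/5, 10))**2 = (-75 + (-5/6 + 2/5))**2 = (-75 - 13/30)**2 = (-2263/30)**2 = 5121169/900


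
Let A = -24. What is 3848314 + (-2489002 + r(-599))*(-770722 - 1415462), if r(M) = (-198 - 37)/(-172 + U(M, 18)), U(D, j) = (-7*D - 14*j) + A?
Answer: 582231975723638/107 ≈ 5.4414e+12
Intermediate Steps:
U(D, j) = -24 - 14*j - 7*D (U(D, j) = (-7*D - 14*j) - 24 = (-14*j - 7*D) - 24 = -24 - 14*j - 7*D)
r(M) = -235/(-448 - 7*M) (r(M) = (-198 - 37)/(-172 + (-24 - 14*18 - 7*M)) = -235/(-172 + (-24 - 252 - 7*M)) = -235/(-172 + (-276 - 7*M)) = -235/(-448 - 7*M))
3848314 + (-2489002 + r(-599))*(-770722 - 1415462) = 3848314 + (-2489002 + 235/(7*(64 - 599)))*(-770722 - 1415462) = 3848314 + (-2489002 + (235/7)/(-535))*(-2186184) = 3848314 + (-2489002 + (235/7)*(-1/535))*(-2186184) = 3848314 + (-2489002 - 47/749)*(-2186184) = 3848314 - 1864262545/749*(-2186184) = 3848314 + 582231563954040/107 = 582231975723638/107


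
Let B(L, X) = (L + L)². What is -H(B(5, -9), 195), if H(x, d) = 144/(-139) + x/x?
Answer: 5/139 ≈ 0.035971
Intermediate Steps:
B(L, X) = 4*L² (B(L, X) = (2*L)² = 4*L²)
H(x, d) = -5/139 (H(x, d) = 144*(-1/139) + 1 = -144/139 + 1 = -5/139)
-H(B(5, -9), 195) = -1*(-5/139) = 5/139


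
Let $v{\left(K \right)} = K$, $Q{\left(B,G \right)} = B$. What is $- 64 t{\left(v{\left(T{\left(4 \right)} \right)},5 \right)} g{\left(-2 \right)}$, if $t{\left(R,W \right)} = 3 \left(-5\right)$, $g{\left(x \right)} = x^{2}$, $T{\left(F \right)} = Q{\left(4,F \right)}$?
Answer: $3840$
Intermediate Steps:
$T{\left(F \right)} = 4$
$t{\left(R,W \right)} = -15$
$- 64 t{\left(v{\left(T{\left(4 \right)} \right)},5 \right)} g{\left(-2 \right)} = \left(-64\right) \left(-15\right) \left(-2\right)^{2} = 960 \cdot 4 = 3840$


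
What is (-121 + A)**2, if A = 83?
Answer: 1444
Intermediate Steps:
(-121 + A)**2 = (-121 + 83)**2 = (-38)**2 = 1444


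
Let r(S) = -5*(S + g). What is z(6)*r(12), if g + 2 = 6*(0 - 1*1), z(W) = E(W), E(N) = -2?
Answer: 40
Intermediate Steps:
z(W) = -2
g = -8 (g = -2 + 6*(0 - 1*1) = -2 + 6*(0 - 1) = -2 + 6*(-1) = -2 - 6 = -8)
r(S) = 40 - 5*S (r(S) = -5*(S - 8) = -5*(-8 + S) = 40 - 5*S)
z(6)*r(12) = -2*(40 - 5*12) = -2*(40 - 60) = -2*(-20) = 40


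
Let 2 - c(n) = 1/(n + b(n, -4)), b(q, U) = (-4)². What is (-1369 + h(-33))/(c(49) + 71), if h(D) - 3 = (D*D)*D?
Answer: -2424695/4744 ≈ -511.11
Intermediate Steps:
b(q, U) = 16
h(D) = 3 + D³ (h(D) = 3 + (D*D)*D = 3 + D²*D = 3 + D³)
c(n) = 2 - 1/(16 + n) (c(n) = 2 - 1/(n + 16) = 2 - 1/(16 + n))
(-1369 + h(-33))/(c(49) + 71) = (-1369 + (3 + (-33)³))/((31 + 2*49)/(16 + 49) + 71) = (-1369 + (3 - 35937))/((31 + 98)/65 + 71) = (-1369 - 35934)/((1/65)*129 + 71) = -37303/(129/65 + 71) = -37303/4744/65 = -37303*65/4744 = -2424695/4744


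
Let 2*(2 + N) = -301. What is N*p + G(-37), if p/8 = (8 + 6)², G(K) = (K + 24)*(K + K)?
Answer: -238158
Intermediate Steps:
N = -305/2 (N = -2 + (½)*(-301) = -2 - 301/2 = -305/2 ≈ -152.50)
G(K) = 2*K*(24 + K) (G(K) = (24 + K)*(2*K) = 2*K*(24 + K))
p = 1568 (p = 8*(8 + 6)² = 8*14² = 8*196 = 1568)
N*p + G(-37) = -305/2*1568 + 2*(-37)*(24 - 37) = -239120 + 2*(-37)*(-13) = -239120 + 962 = -238158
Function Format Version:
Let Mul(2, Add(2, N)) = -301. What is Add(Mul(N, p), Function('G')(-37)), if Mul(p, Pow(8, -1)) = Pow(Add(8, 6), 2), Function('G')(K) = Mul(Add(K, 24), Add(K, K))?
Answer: -238158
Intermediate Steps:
N = Rational(-305, 2) (N = Add(-2, Mul(Rational(1, 2), -301)) = Add(-2, Rational(-301, 2)) = Rational(-305, 2) ≈ -152.50)
Function('G')(K) = Mul(2, K, Add(24, K)) (Function('G')(K) = Mul(Add(24, K), Mul(2, K)) = Mul(2, K, Add(24, K)))
p = 1568 (p = Mul(8, Pow(Add(8, 6), 2)) = Mul(8, Pow(14, 2)) = Mul(8, 196) = 1568)
Add(Mul(N, p), Function('G')(-37)) = Add(Mul(Rational(-305, 2), 1568), Mul(2, -37, Add(24, -37))) = Add(-239120, Mul(2, -37, -13)) = Add(-239120, 962) = -238158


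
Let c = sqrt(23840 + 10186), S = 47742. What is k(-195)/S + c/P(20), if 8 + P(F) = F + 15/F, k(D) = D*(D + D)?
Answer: 12675/7957 + 4*sqrt(34026)/51 ≈ 16.060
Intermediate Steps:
k(D) = 2*D**2 (k(D) = D*(2*D) = 2*D**2)
P(F) = -8 + F + 15/F (P(F) = -8 + (F + 15/F) = -8 + F + 15/F)
c = sqrt(34026) ≈ 184.46
k(-195)/S + c/P(20) = (2*(-195)**2)/47742 + sqrt(34026)/(-8 + 20 + 15/20) = (2*38025)*(1/47742) + sqrt(34026)/(-8 + 20 + 15*(1/20)) = 76050*(1/47742) + sqrt(34026)/(-8 + 20 + 3/4) = 12675/7957 + sqrt(34026)/(51/4) = 12675/7957 + sqrt(34026)*(4/51) = 12675/7957 + 4*sqrt(34026)/51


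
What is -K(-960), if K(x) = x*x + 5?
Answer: -921605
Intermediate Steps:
K(x) = 5 + x² (K(x) = x² + 5 = 5 + x²)
-K(-960) = -(5 + (-960)²) = -(5 + 921600) = -1*921605 = -921605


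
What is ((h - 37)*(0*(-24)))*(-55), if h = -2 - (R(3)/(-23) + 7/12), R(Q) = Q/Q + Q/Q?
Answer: 0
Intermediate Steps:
R(Q) = 2 (R(Q) = 1 + 1 = 2)
h = -689/276 (h = -2 - (2/(-23) + 7/12) = -2 - (2*(-1/23) + 7*(1/12)) = -2 - (-2/23 + 7/12) = -2 - 1*137/276 = -2 - 137/276 = -689/276 ≈ -2.4964)
((h - 37)*(0*(-24)))*(-55) = ((-689/276 - 37)*(0*(-24)))*(-55) = -10901/276*0*(-55) = 0*(-55) = 0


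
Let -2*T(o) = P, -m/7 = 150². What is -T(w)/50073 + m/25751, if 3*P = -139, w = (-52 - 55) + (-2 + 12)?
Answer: -47322564389/7736578938 ≈ -6.1167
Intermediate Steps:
w = -97 (w = -107 + 10 = -97)
m = -157500 (m = -7*150² = -7*22500 = -157500)
P = -139/3 (P = (⅓)*(-139) = -139/3 ≈ -46.333)
T(o) = 139/6 (T(o) = -½*(-139/3) = 139/6)
-T(w)/50073 + m/25751 = -1*139/6/50073 - 157500/25751 = -139/6*1/50073 - 157500*1/25751 = -139/300438 - 157500/25751 = -47322564389/7736578938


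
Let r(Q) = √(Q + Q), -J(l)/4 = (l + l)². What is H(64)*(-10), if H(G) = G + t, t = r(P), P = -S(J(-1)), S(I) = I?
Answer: -640 - 40*√2 ≈ -696.57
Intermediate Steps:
J(l) = -16*l² (J(l) = -4*(l + l)² = -4*4*l² = -16*l²)
P = 16 (P = -(-16)*(-1)² = -(-16) = -1*(-16) = 16)
r(Q) = √2*√Q (r(Q) = √(2*Q) = √2*√Q)
t = 4*√2 (t = √2*√16 = √2*4 = 4*√2 ≈ 5.6569)
H(G) = G + 4*√2
H(64)*(-10) = (64 + 4*√2)*(-10) = -640 - 40*√2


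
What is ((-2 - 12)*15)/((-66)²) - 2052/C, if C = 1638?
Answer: -85949/66066 ≈ -1.3010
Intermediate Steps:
((-2 - 12)*15)/((-66)²) - 2052/C = ((-2 - 12)*15)/((-66)²) - 2052/1638 = -14*15/4356 - 2052*1/1638 = -210*1/4356 - 114/91 = -35/726 - 114/91 = -85949/66066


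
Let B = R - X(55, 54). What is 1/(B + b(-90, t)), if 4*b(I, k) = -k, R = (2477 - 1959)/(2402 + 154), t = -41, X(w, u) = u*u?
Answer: -2556/7426579 ≈ -0.00034417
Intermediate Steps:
X(w, u) = u**2
R = 259/1278 (R = 518/2556 = 518*(1/2556) = 259/1278 ≈ 0.20266)
b(I, k) = -k/4 (b(I, k) = (-k)/4 = -k/4)
B = -3726389/1278 (B = 259/1278 - 1*54**2 = 259/1278 - 1*2916 = 259/1278 - 2916 = -3726389/1278 ≈ -2915.8)
1/(B + b(-90, t)) = 1/(-3726389/1278 - 1/4*(-41)) = 1/(-3726389/1278 + 41/4) = 1/(-7426579/2556) = -2556/7426579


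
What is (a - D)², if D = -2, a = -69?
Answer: 4489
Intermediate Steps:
(a - D)² = (-69 - 1*(-2))² = (-69 + 2)² = (-67)² = 4489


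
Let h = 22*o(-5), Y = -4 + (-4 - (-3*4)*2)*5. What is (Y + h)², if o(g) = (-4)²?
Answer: 200704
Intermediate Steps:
o(g) = 16
Y = 96 (Y = -4 + (-4 - (-12)*2)*5 = -4 + (-4 - 1*(-24))*5 = -4 + (-4 + 24)*5 = -4 + 20*5 = -4 + 100 = 96)
h = 352 (h = 22*16 = 352)
(Y + h)² = (96 + 352)² = 448² = 200704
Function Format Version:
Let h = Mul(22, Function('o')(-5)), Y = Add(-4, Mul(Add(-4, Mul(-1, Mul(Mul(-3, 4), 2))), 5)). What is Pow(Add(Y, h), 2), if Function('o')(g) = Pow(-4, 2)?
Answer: 200704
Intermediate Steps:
Function('o')(g) = 16
Y = 96 (Y = Add(-4, Mul(Add(-4, Mul(-1, Mul(-12, 2))), 5)) = Add(-4, Mul(Add(-4, Mul(-1, -24)), 5)) = Add(-4, Mul(Add(-4, 24), 5)) = Add(-4, Mul(20, 5)) = Add(-4, 100) = 96)
h = 352 (h = Mul(22, 16) = 352)
Pow(Add(Y, h), 2) = Pow(Add(96, 352), 2) = Pow(448, 2) = 200704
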